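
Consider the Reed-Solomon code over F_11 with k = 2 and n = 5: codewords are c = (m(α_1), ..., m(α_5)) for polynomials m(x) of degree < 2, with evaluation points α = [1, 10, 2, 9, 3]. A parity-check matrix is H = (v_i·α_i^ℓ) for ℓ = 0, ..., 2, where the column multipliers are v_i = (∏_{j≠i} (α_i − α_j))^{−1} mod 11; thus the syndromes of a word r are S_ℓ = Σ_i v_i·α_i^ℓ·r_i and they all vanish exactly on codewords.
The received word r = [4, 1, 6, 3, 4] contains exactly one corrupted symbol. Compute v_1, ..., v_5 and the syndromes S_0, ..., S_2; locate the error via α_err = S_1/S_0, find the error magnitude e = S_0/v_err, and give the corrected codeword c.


S = (7, 7, 7), error at position 1, error magnitude e = 7, c = [8, 1, 6, 3, 4].

Step 1: column multipliers v_i = (∏_{j≠i}(α_i − α_j))^{−1} mod 11.
  i = 1 (α = 1): (1−10)(1−2)(1−9)(1−3) = (−9)·(−1)·(−8)·(−2) = 144 ≡ 1, so v_1 = 1^{−1} = 1 (mod 11).
  i = 2 (α = 10): (10−1)(10−2)(10−9)(10−3) = 9·8·1·7 = 504 ≡ 9, so v_2 = 9^{−1} = 5 (mod 11).
  i = 3 (α = 2): (2−1)(2−10)(2−9)(2−3) = 1·(−8)·(−7)·(−1) = −56 ≡ 10, so v_3 = 10^{−1} = 10 (mod 11).
  i = 4 (α = 9): (9−1)(9−10)(9−2)(9−3) = 8·(−1)·7·6 = −336 ≡ 5, so v_4 = 5^{−1} = 9 (mod 11).
  i = 5 (α = 3): (3−1)(3−10)(3−2)(3−9) = 2·(−7)·1·(−6) = 84 ≡ 7, so v_5 = 7^{−1} = 8 (mod 11).
  v = [1, 5, 10, 9, 8].
Step 2: syndromes of r = [4, 1, 6, 3, 4] (all sums mod 11).
  S_0 = Σ v_i r_i = 1·4 + 5·1 + 10·6 + 9·3 + 8·4 = 128 ≡ 7.
  S_1 = Σ v_i α_i r_i = 1·1·4 + 5·10·1 + 10·2·6 + 9·9·3 + 8·3·4 = 513 ≡ 7.
  α_i^2 mod 11 = [1, 1, 4, 4, 9].
  S_2 = Σ v_i α_i^2 r_i = 1·1·4 + 5·1·1 + 10·4·6 + 9·4·3 + 8·9·4 = 645 ≡ 7.
  S = (7, 7, 7) ≠ 0, so r is not a codeword (an error is present).
Step 3: locate the error. For a single error e at position i, S_ℓ = v_i·e·α_i^ℓ, so α_err = S_1/S_0.
  S_0^{−1} = 7^{−1} = 8 (mod 11), so α_err = 7·8 = 56 ≡ 1 = α_1. Error position i = 1.
  Consistency check: S_2/S_1 = 7·8 = 56 ≡ 1 = α_err ✓ (single-error assumption holds).
Step 4: error magnitude e = S_0/v_1 = S_0·∏_{j≠1}(α_1 − α_j) = 7·1 = 7 ≡ 7 (mod 11).
Step 5: correct position 1: c_1 = r_1 − e = 4 − 7 ≡ 8 (mod 11). Hence c = [8, 1, 6, 3, 4].
  Check: interpolating c through the α_i gives m(x) = 10 + 9·x (degree < 2) with m(α_i) = c_i for every i, so c is indeed a codeword.


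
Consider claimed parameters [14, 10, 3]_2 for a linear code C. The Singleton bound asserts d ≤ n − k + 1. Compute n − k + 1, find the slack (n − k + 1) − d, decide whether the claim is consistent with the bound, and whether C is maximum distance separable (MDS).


Singleton RHS = n − k + 1 = 5, slack = 2, bound satisfied, not MDS.

Singleton bound: d ≤ n − k + 1.
Here n = 14, k = 10, so n − k + 1 = 5.
Given d = 3, check d ≤ 5: YES.
Slack = (n − k + 1) − d = 2.
The code is NOT MDS (slack = 2 > 0).
Description: the claimed parameters are [14, 10, 3]_2; such a code would be non-MDS.


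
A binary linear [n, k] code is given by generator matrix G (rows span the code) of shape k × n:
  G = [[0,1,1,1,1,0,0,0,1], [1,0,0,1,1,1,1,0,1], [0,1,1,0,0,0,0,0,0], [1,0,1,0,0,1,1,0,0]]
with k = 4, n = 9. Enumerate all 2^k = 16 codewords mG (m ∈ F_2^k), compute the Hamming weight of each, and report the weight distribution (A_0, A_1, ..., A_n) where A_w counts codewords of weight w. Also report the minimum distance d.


Weight distribution: A_0 = 1, A_1 = 2, A_2 = 1, A_3 = 2, A_4 = 4, A_5 = 2, A_6 = 1, A_7 = 2, A_8 = 1. Minimum distance d = 1.

Enumerate all 2^4 = 16 messages m ∈ F_2^4.
For each, compute codeword c = mG in F_2^9, then tally its weight.
  m = 0000 → c = 000000000, weight = 0.
  m = 1000 → c = 011110001, weight = 5.
  m = 0100 → c = 100111101, weight = 6.
  m = 1100 → c = 111001100, weight = 5.
  m = 0010 → c = 011000000, weight = 2.
  m = 1010 → c = 000110001, weight = 3.
  m = 0110 → c = 111111101, weight = 8.
  m = 1110 → c = 100001100, weight = 3.
  m = 0001 → c = 101001100, weight = 4.
  m = 1001 → c = 110111101, weight = 7.
  m = 0101 → c = 001110001, weight = 4.
  m = 1101 → c = 010000000, weight = 1.
  m = 0011 → c = 110001100, weight = 4.
  m = 1011 → c = 101111101, weight = 7.
  m = 0111 → c = 010110001, weight = 4.
  m = 1111 → c = 001000000, weight = 1.
Tally weights:
  weight 0: 1 codewords.
  weight 1: 2 codewords.
  weight 2: 1 codewords.
  weight 3: 2 codewords.
  weight 4: 4 codewords.
  weight 5: 2 codewords.
  weight 6: 1 codewords.
  weight 7: 2 codewords.
  weight 8: 1 codewords.
Minimum distance d = smallest w > 0 with A_w > 0 = 1.
Sanity: Σ A_w = 16 = 2^4 = 16 ✓.


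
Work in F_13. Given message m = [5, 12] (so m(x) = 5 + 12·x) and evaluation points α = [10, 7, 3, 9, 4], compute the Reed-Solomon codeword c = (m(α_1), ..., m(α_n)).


c = [8, 11, 2, 9, 1]

Message polynomial: m(x) = 5 + 12·x (mod 13).
For each evaluation point α_i, compute m(α_i) mod 13:
  α_1 = 10: Horner steps 12 → 8, so m(10) = 8.
  α_2 = 7: Horner steps 12 → 11, so m(7) = 11.
  α_3 = 3: Horner steps 12 → 2, so m(3) = 2.
  α_4 = 9: Horner steps 12 → 9, so m(9) = 9.
  α_5 = 4: Horner steps 12 → 1, so m(4) = 1.
Codeword c = [8, 11, 2, 9, 1] ∈ F_13^5.


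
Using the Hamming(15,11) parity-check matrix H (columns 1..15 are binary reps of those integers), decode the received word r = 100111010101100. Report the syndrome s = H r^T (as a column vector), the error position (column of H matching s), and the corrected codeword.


s = (0, 1, 0, 1)^T, error position = 5, corrected codeword c = 100101010101100

Compute s = H r^T mod 2 one row at a time:
  s_1 = 1 + 0 + 1 + 0 + 1 + 1 + 0 + 0 = 4 ≡ 0 (mod 2).
  s_2 = 1 + 1 + 1 + 0 + 1 + 1 + 0 + 0 = 5 ≡ 1 (mod 2).
  s_3 = 0 + 0 + 1 + 0 + 1 + 0 + 0 + 0 = 2 ≡ 0 (mod 2).
  s_4 = 1 + 0 + 1 + 0 + 0 + 0 + 1 + 0 = 3 ≡ 1 (mod 2).
s = (0, 1, 0, 1)^T — this equals column 5 of H (binary 0101), so error is at position 5.
Correct: flip bit 5 of r = 100111010101100 to get c = 100101010101100.


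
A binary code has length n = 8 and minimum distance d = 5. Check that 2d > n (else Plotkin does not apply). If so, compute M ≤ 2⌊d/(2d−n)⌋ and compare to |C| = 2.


Plotkin bound M ≤ 4; given |C| = 2 ≤ bound (satisfied).

Check applicability: 2d = 10, n = 8.
2d − n = 2 > 0, so Plotkin applies.
Compute d/(2d−n) = 5/2 ≈ 2.5000.
⌊d/(2d−n)⌋ = 2.
Plotkin bound: M ≤ 2·2 = 4.
Given |C| = 2, check: satisfied.
This |C| is below the Plotkin bound.


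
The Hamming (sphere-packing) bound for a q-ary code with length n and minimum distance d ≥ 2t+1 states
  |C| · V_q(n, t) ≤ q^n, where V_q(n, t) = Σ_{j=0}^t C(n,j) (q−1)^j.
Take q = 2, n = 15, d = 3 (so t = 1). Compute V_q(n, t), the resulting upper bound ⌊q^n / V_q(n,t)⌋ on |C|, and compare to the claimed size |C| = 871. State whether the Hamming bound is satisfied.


V_q(n, t) = 16, q^n = 32768, Hamming bound = 2048, |C| = 871 ≤ bound (satisfied).

Step 1: Compute V_q(n, t) = Σ_{j=0}^1 C(n, j) (q−1)^j.
  j = 0: C(15,0)·(1)^0 = 1·1 = 1.
  j = 1: C(15,1)·(1)^1 = 15·1 = 15.
  V_q(n, t) = 1 + 15 = 16.
Step 2: q^n = 2^15 = 32768.
Step 3: Hamming bound ⌊q^n / V_q(n,t)⌋ = ⌊32768/16⌋ = 2048.
Step 4: Compare |C| = 871 to 2048: satisfied.
The claimed |C| lies below the Hamming bound.


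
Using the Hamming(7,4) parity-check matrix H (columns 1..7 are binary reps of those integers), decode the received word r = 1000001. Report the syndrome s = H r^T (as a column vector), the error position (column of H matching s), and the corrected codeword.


s = (1, 1, 0)^T, error position = 6, corrected codeword c = 1000011

Compute s = H r^T mod 2 one row at a time:
  s_1 = 0 + 0 + 0 + 1 = 1 ≡ 1 (mod 2).
  s_2 = 0 + 0 + 0 + 1 = 1 ≡ 1 (mod 2).
  s_3 = 1 + 0 + 0 + 1 = 2 ≡ 0 (mod 2).
s = (1, 1, 0)^T — this equals column 6 of H (binary 110), so error is at position 6.
Correct: flip bit 6 of r = 1000001 to get c = 1000011.


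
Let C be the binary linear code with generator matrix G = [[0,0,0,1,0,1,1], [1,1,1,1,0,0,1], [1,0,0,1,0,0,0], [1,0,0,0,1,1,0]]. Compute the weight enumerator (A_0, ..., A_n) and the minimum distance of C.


Weight distribution: A_0 = 1, A_2 = 2, A_3 = 6, A_4 = 3, A_5 = 2, A_6 = 2. Minimum distance d = 2.

Enumerate all 2^4 = 16 messages m ∈ F_2^4.
For each, compute codeword c = mG in F_2^7, then tally its weight.
  m = 0000 → c = 0000000, weight = 0.
  m = 1000 → c = 0001011, weight = 3.
  m = 0100 → c = 1111001, weight = 5.
  m = 1100 → c = 1110010, weight = 4.
  m = 0010 → c = 1001000, weight = 2.
  m = 1010 → c = 1000011, weight = 3.
  m = 0110 → c = 0110001, weight = 3.
  m = 1110 → c = 0111010, weight = 4.
  m = 0001 → c = 1000110, weight = 3.
  m = 1001 → c = 1001101, weight = 4.
  m = 0101 → c = 0111111, weight = 6.
  m = 1101 → c = 0110100, weight = 3.
  m = 0011 → c = 0001110, weight = 3.
  m = 1011 → c = 0000101, weight = 2.
  m = 0111 → c = 1110111, weight = 6.
  m = 1111 → c = 1111100, weight = 5.
Tally weights:
  weight 0: 1 codewords.
  weight 2: 2 codewords.
  weight 3: 6 codewords.
  weight 4: 3 codewords.
  weight 5: 2 codewords.
  weight 6: 2 codewords.
Minimum distance d = smallest w > 0 with A_w > 0 = 2.
Sanity: Σ A_w = 16 = 2^4 = 16 ✓.


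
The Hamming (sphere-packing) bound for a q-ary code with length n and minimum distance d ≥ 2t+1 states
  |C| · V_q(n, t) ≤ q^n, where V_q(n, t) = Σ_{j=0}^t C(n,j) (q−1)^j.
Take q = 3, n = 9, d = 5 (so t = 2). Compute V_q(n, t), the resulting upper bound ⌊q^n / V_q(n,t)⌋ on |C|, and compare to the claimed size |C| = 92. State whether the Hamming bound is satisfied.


V_q(n, t) = 163, q^n = 19683, Hamming bound = 120, |C| = 92 ≤ bound (satisfied).

Step 1: Compute V_q(n, t) = Σ_{j=0}^2 C(n, j) (q−1)^j.
  j = 0: C(9,0)·(2)^0 = 1·1 = 1.
  j = 1: C(9,1)·(2)^1 = 9·2 = 18.
  j = 2: C(9,2)·(2)^2 = 36·4 = 144.
  V_q(n, t) = 1 + 18 + 144 = 163.
Step 2: q^n = 3^9 = 19683.
Step 3: Hamming bound ⌊q^n / V_q(n,t)⌋ = ⌊19683/163⌋ = 120.
Step 4: Compare |C| = 92 to 120: satisfied.
The claimed |C| lies below the Hamming bound.


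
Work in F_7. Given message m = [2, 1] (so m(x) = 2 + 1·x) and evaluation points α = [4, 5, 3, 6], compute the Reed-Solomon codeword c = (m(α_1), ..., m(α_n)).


c = [6, 0, 5, 1]

Message polynomial: m(x) = 2 + 1·x (mod 7).
For each evaluation point α_i, compute m(α_i) mod 7:
  α_1 = 4: Horner steps 1 → 6, so m(4) = 6.
  α_2 = 5: Horner steps 1 → 0, so m(5) = 0.
  α_3 = 3: Horner steps 1 → 5, so m(3) = 5.
  α_4 = 6: Horner steps 1 → 1, so m(6) = 1.
Codeword c = [6, 0, 5, 1] ∈ F_7^4.


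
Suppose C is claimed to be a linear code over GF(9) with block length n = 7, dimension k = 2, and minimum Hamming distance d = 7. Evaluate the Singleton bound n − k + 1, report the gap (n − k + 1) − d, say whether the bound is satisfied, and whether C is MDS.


Singleton RHS = n − k + 1 = 6, slack = -1, bound violated (no such code; not MDS).

Singleton bound: d ≤ n − k + 1.
Here n = 7, k = 2, so n − k + 1 = 6.
Given d = 7, check d ≤ 6: NO.
Slack = (n − k + 1) − d = -1.
The slack is negative: d = 7 exceeds n − k + 1 = 6 by 1, so the Singleton bound is violated and no linear [7, 2, 7]_9 code can exist. In particular it is not MDS (MDS requires d = n − k + 1 exactly).
Description: the claimed parameters are [7, 2, 7]_9; such a code would be impossible (violates the Singleton bound).


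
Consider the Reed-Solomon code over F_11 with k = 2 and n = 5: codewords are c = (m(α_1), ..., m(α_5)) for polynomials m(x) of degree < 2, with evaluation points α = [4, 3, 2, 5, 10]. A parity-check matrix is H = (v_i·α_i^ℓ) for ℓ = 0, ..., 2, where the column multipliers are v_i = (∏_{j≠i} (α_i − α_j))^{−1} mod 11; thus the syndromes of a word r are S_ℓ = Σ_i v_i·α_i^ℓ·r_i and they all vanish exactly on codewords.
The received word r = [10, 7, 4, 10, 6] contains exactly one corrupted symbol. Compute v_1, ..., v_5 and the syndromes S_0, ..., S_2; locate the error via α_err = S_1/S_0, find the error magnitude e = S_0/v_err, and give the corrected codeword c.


S = (10, 6, 8), error at position 4, error magnitude e = 8, c = [10, 7, 4, 2, 6].

Step 1: column multipliers v_i = (∏_{j≠i}(α_i − α_j))^{−1} mod 11.
  i = 1 (α = 4): (4−3)(4−2)(4−5)(4−10) = 1·2·(−1)·(−6) = 12 ≡ 1, so v_1 = 1^{−1} = 1 (mod 11).
  i = 2 (α = 3): (3−4)(3−2)(3−5)(3−10) = (−1)·1·(−2)·(−7) = −14 ≡ 8, so v_2 = 8^{−1} = 7 (mod 11).
  i = 3 (α = 2): (2−4)(2−3)(2−5)(2−10) = (−2)·(−1)·(−3)·(−8) = 48 ≡ 4, so v_3 = 4^{−1} = 3 (mod 11).
  i = 4 (α = 5): (5−4)(5−3)(5−2)(5−10) = 1·2·3·(−5) = −30 ≡ 3, so v_4 = 3^{−1} = 4 (mod 11).
  i = 5 (α = 10): (10−4)(10−3)(10−2)(10−5) = 6·7·8·5 = 1680 ≡ 8, so v_5 = 8^{−1} = 7 (mod 11).
  v = [1, 7, 3, 4, 7].
Step 2: syndromes of r = [10, 7, 4, 10, 6] (all sums mod 11).
  S_0 = Σ v_i r_i = 1·10 + 7·7 + 3·4 + 4·10 + 7·6 = 153 ≡ 10.
  S_1 = Σ v_i α_i r_i = 1·4·10 + 7·3·7 + 3·2·4 + 4·5·10 + 7·10·6 = 831 ≡ 6.
  α_i^2 mod 11 = [5, 9, 4, 3, 1].
  S_2 = Σ v_i α_i^2 r_i = 1·5·10 + 7·9·7 + 3·4·4 + 4·3·10 + 7·1·6 = 701 ≡ 8.
  S = (10, 6, 8) ≠ 0, so r is not a codeword (an error is present).
Step 3: locate the error. For a single error e at position i, S_ℓ = v_i·e·α_i^ℓ, so α_err = S_1/S_0.
  S_0^{−1} = 10^{−1} = 10 (mod 11), so α_err = 6·10 = 60 ≡ 5 = α_4. Error position i = 4.
  Consistency check: S_2/S_1 = 8·2 = 16 ≡ 5 = α_err ✓ (single-error assumption holds).
Step 4: error magnitude e = S_0/v_4 = S_0·∏_{j≠4}(α_4 − α_j) = 10·3 = 30 ≡ 8 (mod 11).
Step 5: correct position 4: c_4 = r_4 − e = 10 − 8 ≡ 2 (mod 11). Hence c = [10, 7, 4, 2, 6].
  Check: interpolating c through the α_i gives m(x) = 9 + 3·x (degree < 2) with m(α_i) = c_i for every i, so c is indeed a codeword.


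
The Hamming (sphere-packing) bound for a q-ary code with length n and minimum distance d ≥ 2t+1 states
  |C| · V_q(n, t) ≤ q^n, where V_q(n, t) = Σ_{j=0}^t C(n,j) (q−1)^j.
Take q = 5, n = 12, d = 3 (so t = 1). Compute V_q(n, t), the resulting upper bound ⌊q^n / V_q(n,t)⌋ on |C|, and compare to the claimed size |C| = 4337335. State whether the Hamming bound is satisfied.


V_q(n, t) = 49, q^n = 244140625, Hamming bound = 4982461, |C| = 4337335 ≤ bound (satisfied).

Step 1: Compute V_q(n, t) = Σ_{j=0}^1 C(n, j) (q−1)^j.
  j = 0: C(12,0)·(4)^0 = 1·1 = 1.
  j = 1: C(12,1)·(4)^1 = 12·4 = 48.
  V_q(n, t) = 1 + 48 = 49.
Step 2: q^n = 5^12 = 244140625.
Step 3: Hamming bound ⌊q^n / V_q(n,t)⌋ = ⌊244140625/49⌋ = 4982461.
Step 4: Compare |C| = 4337335 to 4982461: satisfied.
The claimed |C| lies below the Hamming bound.


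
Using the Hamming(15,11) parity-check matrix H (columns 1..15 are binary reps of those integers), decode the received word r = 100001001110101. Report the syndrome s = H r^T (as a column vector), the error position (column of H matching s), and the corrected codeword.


s = (1, 1, 0, 1)^T, error position = 13, corrected codeword c = 100001001110001

Compute s = H r^T mod 2 one row at a time:
  s_1 = 0 + 1 + 1 + 1 + 0 + 1 + 0 + 1 = 5 ≡ 1 (mod 2).
  s_2 = 0 + 0 + 1 + 0 + 0 + 1 + 0 + 1 = 3 ≡ 1 (mod 2).
  s_3 = 0 + 0 + 1 + 0 + 1 + 1 + 0 + 1 = 4 ≡ 0 (mod 2).
  s_4 = 1 + 0 + 0 + 0 + 1 + 1 + 1 + 1 = 5 ≡ 1 (mod 2).
s = (1, 1, 0, 1)^T — this equals column 13 of H (binary 1101), so error is at position 13.
Correct: flip bit 13 of r = 100001001110101 to get c = 100001001110001.


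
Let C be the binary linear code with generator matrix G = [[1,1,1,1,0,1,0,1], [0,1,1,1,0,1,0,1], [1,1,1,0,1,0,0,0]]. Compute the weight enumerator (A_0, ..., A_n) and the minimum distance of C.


Weight distribution: A_0 = 1, A_1 = 1, A_3 = 1, A_4 = 2, A_5 = 2, A_6 = 1. Minimum distance d = 1.

Enumerate all 2^3 = 8 messages m ∈ F_2^3.
For each, compute codeword c = mG in F_2^8, then tally its weight.
  m = 000 → c = 00000000, weight = 0.
  m = 100 → c = 11110101, weight = 6.
  m = 010 → c = 01110101, weight = 5.
  m = 110 → c = 10000000, weight = 1.
  m = 001 → c = 11101000, weight = 4.
  m = 101 → c = 00011101, weight = 4.
  m = 011 → c = 10011101, weight = 5.
  m = 111 → c = 01101000, weight = 3.
Tally weights:
  weight 0: 1 codewords.
  weight 1: 1 codewords.
  weight 3: 1 codewords.
  weight 4: 2 codewords.
  weight 5: 2 codewords.
  weight 6: 1 codewords.
Minimum distance d = smallest w > 0 with A_w > 0 = 1.
Sanity: Σ A_w = 8 = 2^3 = 8 ✓.


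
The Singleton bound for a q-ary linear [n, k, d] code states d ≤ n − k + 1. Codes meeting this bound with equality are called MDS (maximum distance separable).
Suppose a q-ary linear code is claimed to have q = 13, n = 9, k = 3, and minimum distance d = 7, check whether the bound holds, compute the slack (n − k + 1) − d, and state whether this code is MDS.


Singleton RHS = n − k + 1 = 7, slack = 0, bound satisfied, MDS.

Singleton bound: d ≤ n − k + 1.
Here n = 9, k = 3, so n − k + 1 = 7.
Given d = 7, check d ≤ 7: YES.
Slack = (n − k + 1) − d = 0.
The code is MDS (slack = 0).
Description: the claimed parameters are [9, 3, 7]_13; such a code would be MDS (meets Singleton bound).


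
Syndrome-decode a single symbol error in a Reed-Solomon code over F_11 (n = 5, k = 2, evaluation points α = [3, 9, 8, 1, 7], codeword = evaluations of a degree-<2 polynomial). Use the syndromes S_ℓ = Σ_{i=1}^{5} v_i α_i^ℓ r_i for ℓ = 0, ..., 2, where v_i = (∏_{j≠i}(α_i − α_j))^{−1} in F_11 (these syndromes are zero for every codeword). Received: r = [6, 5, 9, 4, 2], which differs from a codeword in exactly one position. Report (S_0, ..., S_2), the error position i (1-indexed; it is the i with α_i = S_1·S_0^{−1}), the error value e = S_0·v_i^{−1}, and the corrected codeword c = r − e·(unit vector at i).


S = (5, 4, 1), error at position 1, error magnitude e = 10, c = [7, 5, 9, 4, 2].

Step 1: column multipliers v_i = (∏_{j≠i}(α_i − α_j))^{−1} mod 11.
  i = 1 (α = 3): (3−9)(3−8)(3−1)(3−7) = (−6)·(−5)·2·(−4) = −240 ≡ 2, so v_1 = 2^{−1} = 6 (mod 11).
  i = 2 (α = 9): (9−3)(9−8)(9−1)(9−7) = 6·1·8·2 = 96 ≡ 8, so v_2 = 8^{−1} = 7 (mod 11).
  i = 3 (α = 8): (8−3)(8−9)(8−1)(8−7) = 5·(−1)·7·1 = −35 ≡ 9, so v_3 = 9^{−1} = 5 (mod 11).
  i = 4 (α = 1): (1−3)(1−9)(1−8)(1−7) = (−2)·(−8)·(−7)·(−6) = 672 ≡ 1, so v_4 = 1^{−1} = 1 (mod 11).
  i = 5 (α = 7): (7−3)(7−9)(7−8)(7−1) = 4·(−2)·(−1)·6 = 48 ≡ 4, so v_5 = 4^{−1} = 3 (mod 11).
  v = [6, 7, 5, 1, 3].
Step 2: syndromes of r = [6, 5, 9, 4, 2] (all sums mod 11).
  S_0 = Σ v_i r_i = 6·6 + 7·5 + 5·9 + 1·4 + 3·2 = 126 ≡ 5.
  S_1 = Σ v_i α_i r_i = 6·3·6 + 7·9·5 + 5·8·9 + 1·1·4 + 3·7·2 = 829 ≡ 4.
  α_i^2 mod 11 = [9, 4, 9, 1, 5].
  S_2 = Σ v_i α_i^2 r_i = 6·9·6 + 7·4·5 + 5·9·9 + 1·1·4 + 3·5·2 = 903 ≡ 1.
  S = (5, 4, 1) ≠ 0, so r is not a codeword (an error is present).
Step 3: locate the error. For a single error e at position i, S_ℓ = v_i·e·α_i^ℓ, so α_err = S_1/S_0.
  S_0^{−1} = 5^{−1} = 9 (mod 11), so α_err = 4·9 = 36 ≡ 3 = α_1. Error position i = 1.
  Consistency check: S_2/S_1 = 1·3 = 3 ≡ 3 = α_err ✓ (single-error assumption holds).
Step 4: error magnitude e = S_0/v_1 = S_0·∏_{j≠1}(α_1 − α_j) = 5·2 = 10 ≡ 10 (mod 11).
Step 5: correct position 1: c_1 = r_1 − e = 6 − 10 ≡ 7 (mod 11). Hence c = [7, 5, 9, 4, 2].
  Check: interpolating c through the α_i gives m(x) = 8 + 7·x (degree < 2) with m(α_i) = c_i for every i, so c is indeed a codeword.


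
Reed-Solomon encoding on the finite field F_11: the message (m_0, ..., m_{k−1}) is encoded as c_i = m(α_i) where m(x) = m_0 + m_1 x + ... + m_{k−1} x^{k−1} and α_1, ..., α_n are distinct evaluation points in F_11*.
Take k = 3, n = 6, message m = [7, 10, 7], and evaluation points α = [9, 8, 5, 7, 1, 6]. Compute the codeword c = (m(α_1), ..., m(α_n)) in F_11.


c = [4, 7, 1, 2, 2, 0]

Message polynomial: m(x) = 7 + 10·x + 7·x^2 (mod 11).
For each evaluation point α_i, compute m(α_i) mod 11:
  α_1 = 9: Horner steps 7 → 7 → 4, so m(9) = 4.
  α_2 = 8: Horner steps 7 → 0 → 7, so m(8) = 7.
  α_3 = 5: Horner steps 7 → 1 → 1, so m(5) = 1.
  α_4 = 7: Horner steps 7 → 4 → 2, so m(7) = 2.
  α_5 = 1: Horner steps 7 → 6 → 2, so m(1) = 2.
  α_6 = 6: Horner steps 7 → 8 → 0, so m(6) = 0.
Codeword c = [4, 7, 1, 2, 2, 0] ∈ F_11^6.


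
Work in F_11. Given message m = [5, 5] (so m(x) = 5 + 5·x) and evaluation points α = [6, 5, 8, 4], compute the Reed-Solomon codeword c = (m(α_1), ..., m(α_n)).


c = [2, 8, 1, 3]

Message polynomial: m(x) = 5 + 5·x (mod 11).
For each evaluation point α_i, compute m(α_i) mod 11:
  α_1 = 6: Horner steps 5 → 2, so m(6) = 2.
  α_2 = 5: Horner steps 5 → 8, so m(5) = 8.
  α_3 = 8: Horner steps 5 → 1, so m(8) = 1.
  α_4 = 4: Horner steps 5 → 3, so m(4) = 3.
Codeword c = [2, 8, 1, 3] ∈ F_11^4.


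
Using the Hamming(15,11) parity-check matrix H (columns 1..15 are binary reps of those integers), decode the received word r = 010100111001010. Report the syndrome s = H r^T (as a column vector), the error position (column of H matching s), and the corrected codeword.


s = (0, 0, 1, 0)^T, error position = 2, corrected codeword c = 000100111001010

Compute s = H r^T mod 2 one row at a time:
  s_1 = 1 + 1 + 0 + 0 + 1 + 0 + 1 + 0 = 4 ≡ 0 (mod 2).
  s_2 = 1 + 0 + 0 + 1 + 1 + 0 + 1 + 0 = 4 ≡ 0 (mod 2).
  s_3 = 1 + 0 + 0 + 1 + 0 + 0 + 1 + 0 = 3 ≡ 1 (mod 2).
  s_4 = 0 + 0 + 0 + 1 + 1 + 0 + 0 + 0 = 2 ≡ 0 (mod 2).
s = (0, 0, 1, 0)^T — this equals column 2 of H (binary 0010), so error is at position 2.
Correct: flip bit 2 of r = 010100111001010 to get c = 000100111001010.


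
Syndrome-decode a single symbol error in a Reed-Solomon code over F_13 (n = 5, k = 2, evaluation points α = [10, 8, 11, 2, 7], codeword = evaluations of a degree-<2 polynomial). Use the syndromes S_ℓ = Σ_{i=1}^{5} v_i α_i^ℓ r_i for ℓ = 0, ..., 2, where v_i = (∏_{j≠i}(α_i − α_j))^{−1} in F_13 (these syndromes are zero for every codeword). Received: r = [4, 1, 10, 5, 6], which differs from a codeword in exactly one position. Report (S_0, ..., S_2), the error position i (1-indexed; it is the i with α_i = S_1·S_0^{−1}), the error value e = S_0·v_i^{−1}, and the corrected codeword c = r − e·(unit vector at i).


S = (6, 1, 11), error at position 3, error magnitude e = 11, c = [4, 1, 12, 5, 6].

Step 1: column multipliers v_i = (∏_{j≠i}(α_i − α_j))^{−1} mod 13.
  i = 1 (α = 10): (10−8)(10−11)(10−2)(10−7) = 2·(−1)·8·3 = −48 ≡ 4, so v_1 = 4^{−1} = 10 (mod 13).
  i = 2 (α = 8): (8−10)(8−11)(8−2)(8−7) = (−2)·(−3)·6·1 = 36 ≡ 10, so v_2 = 10^{−1} = 4 (mod 13).
  i = 3 (α = 11): (11−10)(11−8)(11−2)(11−7) = 1·3·9·4 = 108 ≡ 4, so v_3 = 4^{−1} = 10 (mod 13).
  i = 4 (α = 2): (2−10)(2−8)(2−11)(2−7) = (−8)·(−6)·(−9)·(−5) = 2160 ≡ 2, so v_4 = 2^{−1} = 7 (mod 13).
  i = 5 (α = 7): (7−10)(7−8)(7−11)(7−2) = (−3)·(−1)·(−4)·5 = −60 ≡ 5, so v_5 = 5^{−1} = 8 (mod 13).
  v = [10, 4, 10, 7, 8].
Step 2: syndromes of r = [4, 1, 10, 5, 6] (all sums mod 13).
  S_0 = Σ v_i r_i = 10·4 + 4·1 + 10·10 + 7·5 + 8·6 = 227 ≡ 6.
  S_1 = Σ v_i α_i r_i = 10·10·4 + 4·8·1 + 10·11·10 + 7·2·5 + 8·7·6 = 1938 ≡ 1.
  α_i^2 mod 13 = [9, 12, 4, 4, 10].
  S_2 = Σ v_i α_i^2 r_i = 10·9·4 + 4·12·1 + 10·4·10 + 7·4·5 + 8·10·6 = 1428 ≡ 11.
  S = (6, 1, 11) ≠ 0, so r is not a codeword (an error is present).
Step 3: locate the error. For a single error e at position i, S_ℓ = v_i·e·α_i^ℓ, so α_err = S_1/S_0.
  S_0^{−1} = 6^{−1} = 11 (mod 13), so α_err = 1·11 = 11 ≡ 11 = α_3. Error position i = 3.
  Consistency check: S_2/S_1 = 11·1 = 11 ≡ 11 = α_err ✓ (single-error assumption holds).
Step 4: error magnitude e = S_0/v_3 = S_0·∏_{j≠3}(α_3 − α_j) = 6·4 = 24 ≡ 11 (mod 13).
Step 5: correct position 3: c_3 = r_3 − e = 10 − 11 ≡ 12 (mod 13). Hence c = [4, 1, 12, 5, 6].
  Check: interpolating c through the α_i gives m(x) = 2 + 8·x (degree < 2) with m(α_i) = c_i for every i, so c is indeed a codeword.


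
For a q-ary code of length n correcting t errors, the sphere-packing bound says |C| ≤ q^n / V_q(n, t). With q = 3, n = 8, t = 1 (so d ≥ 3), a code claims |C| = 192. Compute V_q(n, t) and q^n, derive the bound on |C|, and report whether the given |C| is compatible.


V_q(n, t) = 17, q^n = 6561, Hamming bound = 385, |C| = 192 ≤ bound (satisfied).

Step 1: Compute V_q(n, t) = Σ_{j=0}^1 C(n, j) (q−1)^j.
  j = 0: C(8,0)·(2)^0 = 1·1 = 1.
  j = 1: C(8,1)·(2)^1 = 8·2 = 16.
  V_q(n, t) = 1 + 16 = 17.
Step 2: q^n = 3^8 = 6561.
Step 3: Hamming bound ⌊q^n / V_q(n,t)⌋ = ⌊6561/17⌋ = 385.
Step 4: Compare |C| = 192 to 385: satisfied.
The claimed |C| lies below the Hamming bound.


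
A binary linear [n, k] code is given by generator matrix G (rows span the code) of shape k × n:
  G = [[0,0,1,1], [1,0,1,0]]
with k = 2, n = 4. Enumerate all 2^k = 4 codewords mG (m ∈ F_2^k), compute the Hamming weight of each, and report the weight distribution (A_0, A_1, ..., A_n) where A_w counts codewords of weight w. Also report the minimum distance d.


Weight distribution: A_0 = 1, A_2 = 3. Minimum distance d = 2.

Enumerate all 2^2 = 4 messages m ∈ F_2^2.
For each, compute codeword c = mG in F_2^4, then tally its weight.
  m = 00 → c = 0000, weight = 0.
  m = 10 → c = 0011, weight = 2.
  m = 01 → c = 1010, weight = 2.
  m = 11 → c = 1001, weight = 2.
Tally weights:
  weight 0: 1 codewords.
  weight 2: 3 codewords.
Minimum distance d = smallest w > 0 with A_w > 0 = 2.
Sanity: Σ A_w = 4 = 2^2 = 4 ✓.


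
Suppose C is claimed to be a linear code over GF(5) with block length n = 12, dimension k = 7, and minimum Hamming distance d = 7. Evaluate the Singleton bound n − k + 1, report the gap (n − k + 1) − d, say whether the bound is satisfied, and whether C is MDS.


Singleton RHS = n − k + 1 = 6, slack = -1, bound violated (no such code; not MDS).

Singleton bound: d ≤ n − k + 1.
Here n = 12, k = 7, so n − k + 1 = 6.
Given d = 7, check d ≤ 6: NO.
Slack = (n − k + 1) − d = -1.
The slack is negative: d = 7 exceeds n − k + 1 = 6 by 1, so the Singleton bound is violated and no linear [12, 7, 7]_5 code can exist. In particular it is not MDS (MDS requires d = n − k + 1 exactly).
Description: the claimed parameters are [12, 7, 7]_5; such a code would be impossible (violates the Singleton bound).


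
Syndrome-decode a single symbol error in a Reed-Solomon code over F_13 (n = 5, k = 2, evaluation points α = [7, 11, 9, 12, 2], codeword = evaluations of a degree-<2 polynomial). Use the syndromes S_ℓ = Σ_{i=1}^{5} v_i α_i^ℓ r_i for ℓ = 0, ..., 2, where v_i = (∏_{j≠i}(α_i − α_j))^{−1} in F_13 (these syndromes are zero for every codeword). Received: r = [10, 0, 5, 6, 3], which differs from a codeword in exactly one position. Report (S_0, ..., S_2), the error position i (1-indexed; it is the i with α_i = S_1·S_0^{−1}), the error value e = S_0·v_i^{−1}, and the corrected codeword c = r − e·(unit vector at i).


S = (4, 9, 4), error at position 4, error magnitude e = 2, c = [10, 0, 5, 4, 3].

Step 1: column multipliers v_i = (∏_{j≠i}(α_i − α_j))^{−1} mod 13.
  i = 1 (α = 7): (7−11)(7−9)(7−12)(7−2) = (−4)·(−2)·(−5)·5 = −200 ≡ 8, so v_1 = 8^{−1} = 5 (mod 13).
  i = 2 (α = 11): (11−7)(11−9)(11−12)(11−2) = 4·2·(−1)·9 = −72 ≡ 6, so v_2 = 6^{−1} = 11 (mod 13).
  i = 3 (α = 9): (9−7)(9−11)(9−12)(9−2) = 2·(−2)·(−3)·7 = 84 ≡ 6, so v_3 = 6^{−1} = 11 (mod 13).
  i = 4 (α = 12): (12−7)(12−11)(12−9)(12−2) = 5·1·3·10 = 150 ≡ 7, so v_4 = 7^{−1} = 2 (mod 13).
  i = 5 (α = 2): (2−7)(2−11)(2−9)(2−12) = (−5)·(−9)·(−7)·(−10) = 3150 ≡ 4, so v_5 = 4^{−1} = 10 (mod 13).
  v = [5, 11, 11, 2, 10].
Step 2: syndromes of r = [10, 0, 5, 6, 3] (all sums mod 13).
  S_0 = Σ v_i r_i = 5·10 + 11·0 + 11·5 + 2·6 + 10·3 = 147 ≡ 4.
  S_1 = Σ v_i α_i r_i = 5·7·10 + 11·11·0 + 11·9·5 + 2·12·6 + 10·2·3 = 1049 ≡ 9.
  α_i^2 mod 13 = [10, 4, 3, 1, 4].
  S_2 = Σ v_i α_i^2 r_i = 5·10·10 + 11·4·0 + 11·3·5 + 2·1·6 + 10·4·3 = 797 ≡ 4.
  S = (4, 9, 4) ≠ 0, so r is not a codeword (an error is present).
Step 3: locate the error. For a single error e at position i, S_ℓ = v_i·e·α_i^ℓ, so α_err = S_1/S_0.
  S_0^{−1} = 4^{−1} = 10 (mod 13), so α_err = 9·10 = 90 ≡ 12 = α_4. Error position i = 4.
  Consistency check: S_2/S_1 = 4·3 = 12 ≡ 12 = α_err ✓ (single-error assumption holds).
Step 4: error magnitude e = S_0/v_4 = S_0·∏_{j≠4}(α_4 − α_j) = 4·7 = 28 ≡ 2 (mod 13).
Step 5: correct position 4: c_4 = r_4 − e = 6 − 2 ≡ 4 (mod 13). Hence c = [10, 0, 5, 4, 3].
  Check: interpolating c through the α_i gives m(x) = 8 + 4·x (degree < 2) with m(α_i) = c_i for every i, so c is indeed a codeword.


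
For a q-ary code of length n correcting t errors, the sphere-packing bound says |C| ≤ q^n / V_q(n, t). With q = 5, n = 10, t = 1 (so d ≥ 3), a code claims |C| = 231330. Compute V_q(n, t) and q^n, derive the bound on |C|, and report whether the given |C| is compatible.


V_q(n, t) = 41, q^n = 9765625, Hamming bound = 238185, |C| = 231330 ≤ bound (satisfied).

Step 1: Compute V_q(n, t) = Σ_{j=0}^1 C(n, j) (q−1)^j.
  j = 0: C(10,0)·(4)^0 = 1·1 = 1.
  j = 1: C(10,1)·(4)^1 = 10·4 = 40.
  V_q(n, t) = 1 + 40 = 41.
Step 2: q^n = 5^10 = 9765625.
Step 3: Hamming bound ⌊q^n / V_q(n,t)⌋ = ⌊9765625/41⌋ = 238185.
Step 4: Compare |C| = 231330 to 238185: satisfied.
The claimed |C| lies below the Hamming bound.


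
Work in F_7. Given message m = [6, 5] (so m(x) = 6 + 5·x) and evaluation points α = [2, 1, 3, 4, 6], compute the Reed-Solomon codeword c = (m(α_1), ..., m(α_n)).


c = [2, 4, 0, 5, 1]

Message polynomial: m(x) = 6 + 5·x (mod 7).
For each evaluation point α_i, compute m(α_i) mod 7:
  α_1 = 2: Horner steps 5 → 2, so m(2) = 2.
  α_2 = 1: Horner steps 5 → 4, so m(1) = 4.
  α_3 = 3: Horner steps 5 → 0, so m(3) = 0.
  α_4 = 4: Horner steps 5 → 5, so m(4) = 5.
  α_5 = 6: Horner steps 5 → 1, so m(6) = 1.
Codeword c = [2, 4, 0, 5, 1] ∈ F_7^5.


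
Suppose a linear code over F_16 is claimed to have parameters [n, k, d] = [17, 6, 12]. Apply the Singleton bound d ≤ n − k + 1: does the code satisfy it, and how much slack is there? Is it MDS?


Singleton RHS = n − k + 1 = 12, slack = 0, bound satisfied, MDS.

Singleton bound: d ≤ n − k + 1.
Here n = 17, k = 6, so n − k + 1 = 12.
Given d = 12, check d ≤ 12: YES.
Slack = (n − k + 1) − d = 0.
The code is MDS (slack = 0).
Description: the claimed parameters are [17, 6, 12]_16; such a code would be MDS (meets Singleton bound).


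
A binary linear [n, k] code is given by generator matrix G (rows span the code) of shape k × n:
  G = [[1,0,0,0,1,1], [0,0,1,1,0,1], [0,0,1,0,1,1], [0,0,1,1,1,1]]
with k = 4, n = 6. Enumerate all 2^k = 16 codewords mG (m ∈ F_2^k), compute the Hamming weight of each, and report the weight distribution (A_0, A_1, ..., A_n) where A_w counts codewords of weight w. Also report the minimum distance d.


Weight distribution: A_0 = 1, A_1 = 2, A_2 = 4, A_3 = 6, A_4 = 3. Minimum distance d = 1.

Enumerate all 2^4 = 16 messages m ∈ F_2^4.
For each, compute codeword c = mG in F_2^6, then tally its weight.
  m = 0000 → c = 000000, weight = 0.
  m = 1000 → c = 100011, weight = 3.
  m = 0100 → c = 001101, weight = 3.
  m = 1100 → c = 101110, weight = 4.
  m = 0010 → c = 001011, weight = 3.
  m = 1010 → c = 101000, weight = 2.
  m = 0110 → c = 000110, weight = 2.
  m = 1110 → c = 100101, weight = 3.
  m = 0001 → c = 001111, weight = 4.
  m = 1001 → c = 101100, weight = 3.
  m = 0101 → c = 000010, weight = 1.
  m = 1101 → c = 100001, weight = 2.
  m = 0011 → c = 000100, weight = 1.
  m = 1011 → c = 100111, weight = 4.
  m = 0111 → c = 001001, weight = 2.
  m = 1111 → c = 101010, weight = 3.
Tally weights:
  weight 0: 1 codewords.
  weight 1: 2 codewords.
  weight 2: 4 codewords.
  weight 3: 6 codewords.
  weight 4: 3 codewords.
Minimum distance d = smallest w > 0 with A_w > 0 = 1.
Sanity: Σ A_w = 16 = 2^4 = 16 ✓.


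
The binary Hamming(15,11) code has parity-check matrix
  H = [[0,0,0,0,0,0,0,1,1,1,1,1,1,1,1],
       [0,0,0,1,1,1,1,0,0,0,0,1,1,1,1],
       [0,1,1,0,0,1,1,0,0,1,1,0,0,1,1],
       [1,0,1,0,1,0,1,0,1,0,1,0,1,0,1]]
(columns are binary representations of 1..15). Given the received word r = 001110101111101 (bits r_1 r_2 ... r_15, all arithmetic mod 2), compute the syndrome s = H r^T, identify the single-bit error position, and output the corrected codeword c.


s = (0, 0, 1, 1)^T, error position = 3, corrected codeword c = 000110101111101

Compute s = H r^T mod 2 one row at a time:
  s_1 = 0 + 1 + 1 + 1 + 1 + 1 + 0 + 1 = 6 ≡ 0 (mod 2).
  s_2 = 1 + 1 + 0 + 1 + 1 + 1 + 0 + 1 = 6 ≡ 0 (mod 2).
  s_3 = 0 + 1 + 0 + 1 + 1 + 1 + 0 + 1 = 5 ≡ 1 (mod 2).
  s_4 = 0 + 1 + 1 + 1 + 1 + 1 + 1 + 1 = 7 ≡ 1 (mod 2).
s = (0, 0, 1, 1)^T — this equals column 3 of H (binary 0011), so error is at position 3.
Correct: flip bit 3 of r = 001110101111101 to get c = 000110101111101.


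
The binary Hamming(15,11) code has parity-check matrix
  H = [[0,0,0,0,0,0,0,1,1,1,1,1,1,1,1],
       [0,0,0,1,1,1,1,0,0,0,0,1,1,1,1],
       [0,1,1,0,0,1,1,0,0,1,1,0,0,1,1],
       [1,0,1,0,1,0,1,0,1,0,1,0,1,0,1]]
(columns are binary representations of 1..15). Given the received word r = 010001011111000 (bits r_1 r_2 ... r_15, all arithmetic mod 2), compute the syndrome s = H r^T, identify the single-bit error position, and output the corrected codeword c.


s = (1, 0, 0, 0)^T, error position = 8, corrected codeword c = 010001001111000

Compute s = H r^T mod 2 one row at a time:
  s_1 = 1 + 1 + 1 + 1 + 1 + 0 + 0 + 0 = 5 ≡ 1 (mod 2).
  s_2 = 0 + 0 + 1 + 0 + 1 + 0 + 0 + 0 = 2 ≡ 0 (mod 2).
  s_3 = 1 + 0 + 1 + 0 + 1 + 1 + 0 + 0 = 4 ≡ 0 (mod 2).
  s_4 = 0 + 0 + 0 + 0 + 1 + 1 + 0 + 0 = 2 ≡ 0 (mod 2).
s = (1, 0, 0, 0)^T — this equals column 8 of H (binary 1000), so error is at position 8.
Correct: flip bit 8 of r = 010001011111000 to get c = 010001001111000.


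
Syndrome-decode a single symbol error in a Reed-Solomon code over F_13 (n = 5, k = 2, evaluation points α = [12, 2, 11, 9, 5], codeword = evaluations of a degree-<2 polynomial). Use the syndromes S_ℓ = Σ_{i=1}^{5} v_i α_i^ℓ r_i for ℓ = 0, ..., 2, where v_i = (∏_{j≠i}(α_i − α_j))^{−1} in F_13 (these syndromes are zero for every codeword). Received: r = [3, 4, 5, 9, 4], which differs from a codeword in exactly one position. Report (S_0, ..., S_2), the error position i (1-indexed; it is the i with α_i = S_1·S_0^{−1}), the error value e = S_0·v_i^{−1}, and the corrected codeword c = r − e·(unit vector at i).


S = (4, 8, 3), error at position 2, error magnitude e = 7, c = [3, 10, 5, 9, 4].

Step 1: column multipliers v_i = (∏_{j≠i}(α_i − α_j))^{−1} mod 13.
  i = 1 (α = 12): (12−2)(12−11)(12−9)(12−5) = 10·1·3·7 = 210 ≡ 2, so v_1 = 2^{−1} = 7 (mod 13).
  i = 2 (α = 2): (2−12)(2−11)(2−9)(2−5) = (−10)·(−9)·(−7)·(−3) = 1890 ≡ 5, so v_2 = 5^{−1} = 8 (mod 13).
  i = 3 (α = 11): (11−12)(11−2)(11−9)(11−5) = (−1)·9·2·6 = −108 ≡ 9, so v_3 = 9^{−1} = 3 (mod 13).
  i = 4 (α = 9): (9−12)(9−2)(9−11)(9−5) = (−3)·7·(−2)·4 = 168 ≡ 12, so v_4 = 12^{−1} = 12 (mod 13).
  i = 5 (α = 5): (5−12)(5−2)(5−11)(5−9) = (−7)·3·(−6)·(−4) = −504 ≡ 3, so v_5 = 3^{−1} = 9 (mod 13).
  v = [7, 8, 3, 12, 9].
Step 2: syndromes of r = [3, 4, 5, 9, 4] (all sums mod 13).
  S_0 = Σ v_i r_i = 7·3 + 8·4 + 3·5 + 12·9 + 9·4 = 212 ≡ 4.
  S_1 = Σ v_i α_i r_i = 7·12·3 + 8·2·4 + 3·11·5 + 12·9·9 + 9·5·4 = 1633 ≡ 8.
  α_i^2 mod 13 = [1, 4, 4, 3, 12].
  S_2 = Σ v_i α_i^2 r_i = 7·1·3 + 8·4·4 + 3·4·5 + 12·3·9 + 9·12·4 = 965 ≡ 3.
  S = (4, 8, 3) ≠ 0, so r is not a codeword (an error is present).
Step 3: locate the error. For a single error e at position i, S_ℓ = v_i·e·α_i^ℓ, so α_err = S_1/S_0.
  S_0^{−1} = 4^{−1} = 10 (mod 13), so α_err = 8·10 = 80 ≡ 2 = α_2. Error position i = 2.
  Consistency check: S_2/S_1 = 3·5 = 15 ≡ 2 = α_err ✓ (single-error assumption holds).
Step 4: error magnitude e = S_0/v_2 = S_0·∏_{j≠2}(α_2 − α_j) = 4·5 = 20 ≡ 7 (mod 13).
Step 5: correct position 2: c_2 = r_2 − e = 4 − 7 ≡ 10 (mod 13). Hence c = [3, 10, 5, 9, 4].
  Check: interpolating c through the α_i gives m(x) = 1 + 11·x (degree < 2) with m(α_i) = c_i for every i, so c is indeed a codeword.


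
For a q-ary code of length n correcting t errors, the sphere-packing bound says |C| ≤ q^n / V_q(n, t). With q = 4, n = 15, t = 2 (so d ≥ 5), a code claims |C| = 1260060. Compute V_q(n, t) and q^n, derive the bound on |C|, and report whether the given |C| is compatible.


V_q(n, t) = 991, q^n = 1073741824, Hamming bound = 1083493, |C| = 1260060 > bound (violated).

Step 1: Compute V_q(n, t) = Σ_{j=0}^2 C(n, j) (q−1)^j.
  j = 0: C(15,0)·(3)^0 = 1·1 = 1.
  j = 1: C(15,1)·(3)^1 = 15·3 = 45.
  j = 2: C(15,2)·(3)^2 = 105·9 = 945.
  V_q(n, t) = 1 + 45 + 945 = 991.
Step 2: q^n = 4^15 = 1073741824.
Step 3: Hamming bound ⌊q^n / V_q(n,t)⌋ = ⌊1073741824/991⌋ = 1083493.
Step 4: Compare |C| = 1260060 to 1083493: violated.
The claimed |C| lies above the Hamming bound, so no 4-ary code of length 15 with d ≥ 5 can have 1260060 codewords.


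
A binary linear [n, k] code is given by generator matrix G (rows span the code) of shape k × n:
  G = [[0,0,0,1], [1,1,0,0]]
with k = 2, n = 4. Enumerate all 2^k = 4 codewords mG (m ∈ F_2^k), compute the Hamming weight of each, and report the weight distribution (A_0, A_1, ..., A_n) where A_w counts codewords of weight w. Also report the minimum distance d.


Weight distribution: A_0 = 1, A_1 = 1, A_2 = 1, A_3 = 1. Minimum distance d = 1.

Enumerate all 2^2 = 4 messages m ∈ F_2^2.
For each, compute codeword c = mG in F_2^4, then tally its weight.
  m = 00 → c = 0000, weight = 0.
  m = 10 → c = 0001, weight = 1.
  m = 01 → c = 1100, weight = 2.
  m = 11 → c = 1101, weight = 3.
Tally weights:
  weight 0: 1 codewords.
  weight 1: 1 codewords.
  weight 2: 1 codewords.
  weight 3: 1 codewords.
Minimum distance d = smallest w > 0 with A_w > 0 = 1.
Sanity: Σ A_w = 4 = 2^2 = 4 ✓.


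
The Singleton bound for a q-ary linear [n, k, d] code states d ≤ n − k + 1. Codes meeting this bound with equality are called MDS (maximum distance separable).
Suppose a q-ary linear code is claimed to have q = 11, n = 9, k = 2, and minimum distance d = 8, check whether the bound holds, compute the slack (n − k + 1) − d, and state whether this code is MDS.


Singleton RHS = n − k + 1 = 8, slack = 0, bound satisfied, MDS.

Singleton bound: d ≤ n − k + 1.
Here n = 9, k = 2, so n − k + 1 = 8.
Given d = 8, check d ≤ 8: YES.
Slack = (n − k + 1) − d = 0.
The code is MDS (slack = 0).
Description: the claimed parameters are [9, 2, 8]_11; such a code would be MDS (meets Singleton bound).


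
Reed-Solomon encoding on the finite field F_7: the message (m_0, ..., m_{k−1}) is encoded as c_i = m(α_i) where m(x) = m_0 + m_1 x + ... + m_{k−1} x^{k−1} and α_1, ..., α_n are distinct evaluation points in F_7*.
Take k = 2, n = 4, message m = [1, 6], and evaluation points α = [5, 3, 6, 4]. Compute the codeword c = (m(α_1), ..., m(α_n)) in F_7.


c = [3, 5, 2, 4]

Message polynomial: m(x) = 1 + 6·x (mod 7).
For each evaluation point α_i, compute m(α_i) mod 7:
  α_1 = 5: Horner steps 6 → 3, so m(5) = 3.
  α_2 = 3: Horner steps 6 → 5, so m(3) = 5.
  α_3 = 6: Horner steps 6 → 2, so m(6) = 2.
  α_4 = 4: Horner steps 6 → 4, so m(4) = 4.
Codeword c = [3, 5, 2, 4] ∈ F_7^4.


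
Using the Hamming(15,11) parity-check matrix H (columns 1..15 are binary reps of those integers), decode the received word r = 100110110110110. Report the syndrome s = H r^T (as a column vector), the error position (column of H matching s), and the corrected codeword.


s = (1, 1, 0, 1)^T, error position = 13, corrected codeword c = 100110110110010

Compute s = H r^T mod 2 one row at a time:
  s_1 = 1 + 0 + 1 + 1 + 0 + 1 + 1 + 0 = 5 ≡ 1 (mod 2).
  s_2 = 1 + 1 + 0 + 1 + 0 + 1 + 1 + 0 = 5 ≡ 1 (mod 2).
  s_3 = 0 + 0 + 0 + 1 + 1 + 1 + 1 + 0 = 4 ≡ 0 (mod 2).
  s_4 = 1 + 0 + 1 + 1 + 0 + 1 + 1 + 0 = 5 ≡ 1 (mod 2).
s = (1, 1, 0, 1)^T — this equals column 13 of H (binary 1101), so error is at position 13.
Correct: flip bit 13 of r = 100110110110110 to get c = 100110110110010.
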